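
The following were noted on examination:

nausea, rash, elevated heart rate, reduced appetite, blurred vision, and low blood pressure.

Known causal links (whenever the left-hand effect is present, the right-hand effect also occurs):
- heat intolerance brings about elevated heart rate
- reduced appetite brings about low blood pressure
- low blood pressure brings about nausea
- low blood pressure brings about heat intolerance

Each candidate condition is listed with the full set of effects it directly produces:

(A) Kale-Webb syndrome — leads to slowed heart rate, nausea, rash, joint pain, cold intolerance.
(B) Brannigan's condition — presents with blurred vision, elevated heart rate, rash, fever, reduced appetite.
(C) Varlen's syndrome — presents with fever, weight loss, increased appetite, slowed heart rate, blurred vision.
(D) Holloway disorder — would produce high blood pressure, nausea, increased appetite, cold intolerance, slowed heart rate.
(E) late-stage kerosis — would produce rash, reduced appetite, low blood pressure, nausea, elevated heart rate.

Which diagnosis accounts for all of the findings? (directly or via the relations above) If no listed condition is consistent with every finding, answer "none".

Testing each hypothesis:
(A) Kale-Webb syndrome — fails on elevated heart rate, reduced appetite, blurred vision, low blood pressure (predicts slowed heart rate, not elevated heart rate)
(B) Brannigan's condition — nausea ✓ (via reduced appetite → low blood pressure → nausea); rash ✓; elevated heart rate ✓; reduced appetite ✓; blurred vision ✓; low blood pressure ✓ (via reduced appetite → low blood pressure)
(C) Varlen's syndrome — nausea ✗; rash ✗; elevated heart rate ✗; reduced appetite ✗; blurred vision ✓; low blood pressure ✗
(D) Holloway disorder — fails on rash, elevated heart rate, reduced appetite, blurred vision, low blood pressure (predicts slowed heart rate, not elevated heart rate; predicts increased appetite, not reduced appetite; predicts high blood pressure, not low blood pressure)
(E) late-stage kerosis — does not account for blurred vision
(B) alone accounts for all the evidence.

B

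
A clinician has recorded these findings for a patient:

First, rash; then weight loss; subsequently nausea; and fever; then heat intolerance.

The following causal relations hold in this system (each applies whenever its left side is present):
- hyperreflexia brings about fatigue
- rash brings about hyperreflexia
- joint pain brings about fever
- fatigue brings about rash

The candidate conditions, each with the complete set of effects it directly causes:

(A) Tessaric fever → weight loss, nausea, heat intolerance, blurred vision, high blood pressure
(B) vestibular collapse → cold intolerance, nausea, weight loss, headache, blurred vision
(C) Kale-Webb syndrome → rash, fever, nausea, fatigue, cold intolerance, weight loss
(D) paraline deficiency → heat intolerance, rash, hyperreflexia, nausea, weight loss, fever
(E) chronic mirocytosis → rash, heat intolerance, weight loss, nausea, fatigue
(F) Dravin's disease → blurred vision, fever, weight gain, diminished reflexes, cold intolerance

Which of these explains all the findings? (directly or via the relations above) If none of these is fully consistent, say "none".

D

For each candidate, compare predicted effects to what was observed:
(A) Tessaric fever — does not account for rash, fever
(B) vestibular collapse — fails on rash, fever, heat intolerance (predicts cold intolerance, not heat intolerance)
(C) Kale-Webb syndrome — fails on heat intolerance (predicts cold intolerance, not heat intolerance)
(D) paraline deficiency — accounts for every observation
(E) chronic mirocytosis — rash +; weight loss +; nausea +; fever -; heat intolerance +
(F) Dravin's disease — fails on rash, weight loss, nausea, heat intolerance (predicts weight gain, not weight loss; predicts cold intolerance, not heat intolerance)
(D) is the only candidate with no mismatches.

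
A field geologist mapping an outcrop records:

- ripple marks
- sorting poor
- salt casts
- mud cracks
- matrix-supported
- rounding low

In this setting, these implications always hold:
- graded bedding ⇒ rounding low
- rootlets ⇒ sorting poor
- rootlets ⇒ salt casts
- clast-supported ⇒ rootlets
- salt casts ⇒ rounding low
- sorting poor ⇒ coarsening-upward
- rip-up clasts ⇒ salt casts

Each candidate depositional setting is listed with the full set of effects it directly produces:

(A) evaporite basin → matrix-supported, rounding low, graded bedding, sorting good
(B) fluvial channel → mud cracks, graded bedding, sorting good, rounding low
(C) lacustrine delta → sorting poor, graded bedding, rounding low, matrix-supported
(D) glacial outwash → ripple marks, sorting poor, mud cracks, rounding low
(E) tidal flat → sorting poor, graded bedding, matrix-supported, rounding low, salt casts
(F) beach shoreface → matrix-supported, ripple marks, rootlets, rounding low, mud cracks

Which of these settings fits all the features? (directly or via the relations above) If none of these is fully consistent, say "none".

Per-candidate check:
(A) evaporite basin — ripple marks ✗; sorting poor ✗; salt casts ✗; mud cracks ✗; matrix-supported ✓; rounding low ✓
(B) fluvial channel — ripple marks ✗; sorting poor ✗; salt casts ✗; mud cracks ✓; matrix-supported ✗; rounding low ✓
(C) lacustrine delta — does not account for ripple marks, salt casts, mud cracks
(D) glacial outwash — does not account for salt casts, matrix-supported
(E) tidal flat — does not account for ripple marks, mud cracks
(F) beach shoreface — ripple marks ✓; sorting poor ✓ (via rootlets → sorting poor); salt casts ✓ (via rootlets → salt casts); mud cracks ✓; matrix-supported ✓; rounding low ✓
(F) alone accounts for all the evidence.

F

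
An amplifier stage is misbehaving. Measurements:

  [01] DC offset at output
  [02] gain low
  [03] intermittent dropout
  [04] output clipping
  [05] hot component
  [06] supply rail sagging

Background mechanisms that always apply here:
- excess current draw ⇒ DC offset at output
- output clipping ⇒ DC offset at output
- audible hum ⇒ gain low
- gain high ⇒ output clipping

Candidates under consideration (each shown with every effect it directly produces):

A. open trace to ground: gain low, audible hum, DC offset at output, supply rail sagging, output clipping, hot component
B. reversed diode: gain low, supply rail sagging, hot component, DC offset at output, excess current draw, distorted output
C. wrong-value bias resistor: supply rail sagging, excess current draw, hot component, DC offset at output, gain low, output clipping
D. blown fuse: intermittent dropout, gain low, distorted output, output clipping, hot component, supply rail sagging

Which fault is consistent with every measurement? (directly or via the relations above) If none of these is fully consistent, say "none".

D

For each candidate, compare predicted effects to what was observed:
(A) open trace to ground — DC offset at output +; gain low +; intermittent dropout -; output clipping +; hot component +; supply rail sagging +
(B) reversed diode — does not account for intermittent dropout, output clipping
(C) wrong-value bias resistor — DC offset at output +; gain low +; intermittent dropout -; output clipping +; hot component +; supply rail sagging +
(D) blown fuse — accounts for every observation (DC offset at output by output clipping → DC offset at output)
(D) is the only candidate with no mismatches.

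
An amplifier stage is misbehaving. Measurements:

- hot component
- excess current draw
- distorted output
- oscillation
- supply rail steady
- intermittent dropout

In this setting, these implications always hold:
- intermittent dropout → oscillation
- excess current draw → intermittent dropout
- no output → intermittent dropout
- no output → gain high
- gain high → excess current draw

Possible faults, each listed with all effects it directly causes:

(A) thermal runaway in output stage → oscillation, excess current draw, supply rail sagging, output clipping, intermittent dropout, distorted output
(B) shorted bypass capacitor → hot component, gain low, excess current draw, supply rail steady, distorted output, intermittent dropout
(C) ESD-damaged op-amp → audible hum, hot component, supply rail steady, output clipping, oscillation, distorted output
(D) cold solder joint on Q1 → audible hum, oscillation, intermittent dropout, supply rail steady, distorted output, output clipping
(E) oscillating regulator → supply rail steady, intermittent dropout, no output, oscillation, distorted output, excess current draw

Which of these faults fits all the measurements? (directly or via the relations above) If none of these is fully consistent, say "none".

Testing each hypothesis:
(A) thermal runaway in output stage — fails on hot component, supply rail steady (predicts supply rail sagging, not supply rail steady)
(B) shorted bypass capacitor — accounts for every observation (oscillation through intermittent dropout → oscillation)
(C) ESD-damaged op-amp — hot component ✓; excess current draw ✗; distorted output ✓; oscillation ✓; supply rail steady ✓; intermittent dropout ✗
(D) cold solder joint on Q1 — does not account for hot component, excess current draw
(E) oscillating regulator — does not account for hot component
(B) is the only candidate with no mismatches.

B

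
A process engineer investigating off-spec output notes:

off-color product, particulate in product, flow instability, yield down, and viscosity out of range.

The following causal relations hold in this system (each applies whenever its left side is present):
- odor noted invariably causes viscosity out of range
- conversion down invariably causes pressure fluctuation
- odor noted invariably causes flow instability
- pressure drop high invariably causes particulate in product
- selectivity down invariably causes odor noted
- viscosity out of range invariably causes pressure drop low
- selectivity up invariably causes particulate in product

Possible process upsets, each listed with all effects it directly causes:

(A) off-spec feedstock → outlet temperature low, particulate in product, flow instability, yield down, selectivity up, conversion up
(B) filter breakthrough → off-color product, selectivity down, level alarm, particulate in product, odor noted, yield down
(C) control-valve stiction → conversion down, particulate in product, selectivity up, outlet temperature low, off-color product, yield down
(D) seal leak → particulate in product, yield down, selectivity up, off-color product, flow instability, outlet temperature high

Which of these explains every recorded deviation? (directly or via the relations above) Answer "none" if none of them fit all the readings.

B

Testing each hypothesis:
(A) off-spec feedstock — off-color product ✗; particulate in product ✓; flow instability ✓; yield down ✓; viscosity out of range ✗
(B) filter breakthrough — off-color product ✓; particulate in product ✓; flow instability ✓ (by odor noted → flow instability); yield down ✓; viscosity out of range ✓ (by odor noted → viscosity out of range)
(C) control-valve stiction — off-color product ✓; particulate in product ✓; flow instability ✗; yield down ✓; viscosity out of range ✗
(D) seal leak — off-color product ✓; particulate in product ✓; flow instability ✓; yield down ✓; viscosity out of range ✗
(B) alone accounts for all the evidence.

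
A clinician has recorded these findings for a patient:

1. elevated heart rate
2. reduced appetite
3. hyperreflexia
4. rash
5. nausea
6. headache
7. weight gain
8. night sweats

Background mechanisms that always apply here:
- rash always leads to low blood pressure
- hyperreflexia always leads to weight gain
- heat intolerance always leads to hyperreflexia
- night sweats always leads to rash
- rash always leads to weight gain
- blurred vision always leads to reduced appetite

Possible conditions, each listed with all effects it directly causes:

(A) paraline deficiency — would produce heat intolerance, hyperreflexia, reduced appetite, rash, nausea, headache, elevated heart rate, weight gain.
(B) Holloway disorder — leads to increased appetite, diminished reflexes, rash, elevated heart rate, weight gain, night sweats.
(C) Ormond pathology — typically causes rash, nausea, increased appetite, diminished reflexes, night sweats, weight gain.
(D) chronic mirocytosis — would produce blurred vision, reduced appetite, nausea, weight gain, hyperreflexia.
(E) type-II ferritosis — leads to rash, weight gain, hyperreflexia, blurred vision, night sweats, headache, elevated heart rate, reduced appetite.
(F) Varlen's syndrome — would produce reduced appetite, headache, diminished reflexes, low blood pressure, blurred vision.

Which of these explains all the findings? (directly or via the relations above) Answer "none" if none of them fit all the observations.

For each candidate, compare predicted effects to what was observed:
(A) paraline deficiency — elevated heart rate match; reduced appetite match; hyperreflexia match; rash match; nausea match; headache match; weight gain match; night sweats miss
(B) Holloway disorder — elevated heart rate match; reduced appetite miss; hyperreflexia miss; rash match; nausea miss; headache miss; weight gain match; night sweats match
(C) Ormond pathology — fails on elevated heart rate, reduced appetite, hyperreflexia, headache (predicts increased appetite, not reduced appetite; predicts diminished reflexes, not hyperreflexia)
(D) chronic mirocytosis — elevated heart rate miss; reduced appetite match; hyperreflexia match; rash miss; nausea match; headache miss; weight gain match; night sweats miss
(E) type-II ferritosis — elevated heart rate match; reduced appetite match; hyperreflexia match; rash match; nausea miss; headache match; weight gain match; night sweats match
(F) Varlen's syndrome — fails on elevated heart rate, hyperreflexia, rash, nausea, weight gain, night sweats (predicts diminished reflexes, not hyperreflexia)
None of the listed candidates fits everything.

none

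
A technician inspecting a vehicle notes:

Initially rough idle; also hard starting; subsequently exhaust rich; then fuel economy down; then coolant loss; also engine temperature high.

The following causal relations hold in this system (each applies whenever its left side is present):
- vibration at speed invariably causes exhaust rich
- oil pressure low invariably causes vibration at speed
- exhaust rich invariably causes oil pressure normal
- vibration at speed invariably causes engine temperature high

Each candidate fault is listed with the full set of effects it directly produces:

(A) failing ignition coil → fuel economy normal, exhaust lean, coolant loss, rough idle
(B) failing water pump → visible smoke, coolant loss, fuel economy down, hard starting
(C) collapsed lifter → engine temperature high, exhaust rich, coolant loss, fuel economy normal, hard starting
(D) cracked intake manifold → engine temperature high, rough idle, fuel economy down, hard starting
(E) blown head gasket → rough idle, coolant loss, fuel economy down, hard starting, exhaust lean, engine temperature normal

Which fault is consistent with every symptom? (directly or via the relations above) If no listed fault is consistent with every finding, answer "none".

none

Per-candidate check:
(A) failing ignition coil — rough idle +; hard starting -; exhaust rich -; fuel economy down -; coolant loss +; engine temperature high -
(B) failing water pump — rough idle -; hard starting +; exhaust rich -; fuel economy down +; coolant loss +; engine temperature high -
(C) collapsed lifter — fails on rough idle, fuel economy down (predicts fuel economy normal, not fuel economy down)
(D) cracked intake manifold — rough idle +; hard starting +; exhaust rich -; fuel economy down +; coolant loss -; engine temperature high +
(E) blown head gasket — fails on exhaust rich, engine temperature high (predicts exhaust lean, not exhaust rich; predicts engine temperature normal, not engine temperature high)
None of the listed candidates fits everything.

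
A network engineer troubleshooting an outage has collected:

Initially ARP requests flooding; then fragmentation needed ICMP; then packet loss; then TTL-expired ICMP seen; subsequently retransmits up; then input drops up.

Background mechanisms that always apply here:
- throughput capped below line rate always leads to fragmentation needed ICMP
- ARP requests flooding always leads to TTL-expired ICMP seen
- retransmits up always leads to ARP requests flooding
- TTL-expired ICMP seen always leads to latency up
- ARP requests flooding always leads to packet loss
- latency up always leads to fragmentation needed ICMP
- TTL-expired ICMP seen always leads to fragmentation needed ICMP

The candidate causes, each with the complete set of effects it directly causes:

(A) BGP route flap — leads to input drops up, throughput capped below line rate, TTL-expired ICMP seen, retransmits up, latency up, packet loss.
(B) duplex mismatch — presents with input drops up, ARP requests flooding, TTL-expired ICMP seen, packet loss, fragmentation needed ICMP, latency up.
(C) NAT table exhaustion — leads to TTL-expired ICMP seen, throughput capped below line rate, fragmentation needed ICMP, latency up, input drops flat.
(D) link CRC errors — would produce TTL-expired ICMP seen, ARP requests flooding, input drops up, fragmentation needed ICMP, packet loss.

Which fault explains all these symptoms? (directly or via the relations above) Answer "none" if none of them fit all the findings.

A

Per-candidate check:
(A) BGP route flap — ARP requests flooding match (through retransmits up → ARP requests flooding); fragmentation needed ICMP match (through latency up → fragmentation needed ICMP); packet loss match; TTL-expired ICMP seen match; retransmits up match; input drops up match
(B) duplex mismatch — ARP requests flooding match; fragmentation needed ICMP match; packet loss match; TTL-expired ICMP seen match; retransmits up miss; input drops up match
(C) NAT table exhaustion — ARP requests flooding miss; fragmentation needed ICMP match; packet loss miss; TTL-expired ICMP seen match; retransmits up miss; input drops up miss
(D) link CRC errors — ARP requests flooding match; fragmentation needed ICMP match; packet loss match; TTL-expired ICMP seen match; retransmits up miss; input drops up match
(A) alone accounts for all the evidence.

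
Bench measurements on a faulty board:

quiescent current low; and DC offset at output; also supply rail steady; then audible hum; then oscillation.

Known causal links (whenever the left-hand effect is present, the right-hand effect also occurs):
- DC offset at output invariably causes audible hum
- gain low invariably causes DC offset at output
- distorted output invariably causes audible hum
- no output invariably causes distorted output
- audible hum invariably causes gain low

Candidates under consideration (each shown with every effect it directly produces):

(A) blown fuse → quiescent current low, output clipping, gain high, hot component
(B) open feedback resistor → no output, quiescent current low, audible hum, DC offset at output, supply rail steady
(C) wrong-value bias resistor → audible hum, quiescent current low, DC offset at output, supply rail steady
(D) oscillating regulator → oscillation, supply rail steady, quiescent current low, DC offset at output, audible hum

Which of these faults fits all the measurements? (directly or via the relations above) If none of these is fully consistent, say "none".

D

Checking each candidate against the observations:
(A) blown fuse — quiescent current low +; DC offset at output -; supply rail steady -; audible hum -; oscillation -
(B) open feedback resistor — quiescent current low +; DC offset at output +; supply rail steady +; audible hum +; oscillation -
(C) wrong-value bias resistor — does not account for oscillation
(D) oscillating regulator — quiescent current low +; DC offset at output +; supply rail steady +; audible hum +; oscillation +
(D) alone accounts for all the evidence.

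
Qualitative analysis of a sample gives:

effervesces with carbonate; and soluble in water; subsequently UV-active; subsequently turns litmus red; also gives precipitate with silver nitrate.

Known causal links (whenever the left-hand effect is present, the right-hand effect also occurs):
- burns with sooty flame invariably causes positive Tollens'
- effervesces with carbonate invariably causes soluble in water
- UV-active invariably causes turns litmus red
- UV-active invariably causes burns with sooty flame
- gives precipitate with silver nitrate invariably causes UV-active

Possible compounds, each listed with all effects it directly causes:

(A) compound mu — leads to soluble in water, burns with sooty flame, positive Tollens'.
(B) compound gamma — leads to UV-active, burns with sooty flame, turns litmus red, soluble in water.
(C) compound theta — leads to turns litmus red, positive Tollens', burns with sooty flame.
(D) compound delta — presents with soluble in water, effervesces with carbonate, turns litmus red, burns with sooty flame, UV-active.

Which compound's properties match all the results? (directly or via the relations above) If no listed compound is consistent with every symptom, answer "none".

Per-candidate check:
(A) compound mu — effervesces with carbonate NO; soluble in water yes; UV-active NO; turns litmus red NO; gives precipitate with silver nitrate NO
(B) compound gamma — effervesces with carbonate NO; soluble in water yes; UV-active yes; turns litmus red yes; gives precipitate with silver nitrate NO
(C) compound theta — does not account for effervesces with carbonate, soluble in water, UV-active, gives precipitate with silver nitrate
(D) compound delta — effervesces with carbonate yes; soluble in water yes; UV-active yes; turns litmus red yes; gives precipitate with silver nitrate NO
Every candidate fails on at least one observation.

none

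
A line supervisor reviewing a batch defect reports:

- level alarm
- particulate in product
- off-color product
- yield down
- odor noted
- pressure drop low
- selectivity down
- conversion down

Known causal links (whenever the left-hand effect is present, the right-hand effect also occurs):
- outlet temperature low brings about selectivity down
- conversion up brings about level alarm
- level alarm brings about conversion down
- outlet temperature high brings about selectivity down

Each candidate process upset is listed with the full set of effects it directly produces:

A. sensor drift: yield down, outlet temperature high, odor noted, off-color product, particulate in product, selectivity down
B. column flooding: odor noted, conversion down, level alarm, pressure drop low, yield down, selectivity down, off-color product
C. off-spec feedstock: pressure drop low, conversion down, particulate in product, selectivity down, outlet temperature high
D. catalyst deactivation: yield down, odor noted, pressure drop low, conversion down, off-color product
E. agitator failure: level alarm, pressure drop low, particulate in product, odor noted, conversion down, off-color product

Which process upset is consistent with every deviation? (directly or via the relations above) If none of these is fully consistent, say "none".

Checking each candidate against the observations:
(A) sensor drift — level alarm miss; particulate in product match; off-color product match; yield down match; odor noted match; pressure drop low miss; selectivity down match; conversion down miss
(B) column flooding — does not account for particulate in product
(C) off-spec feedstock — does not account for level alarm, off-color product, yield down, odor noted
(D) catalyst deactivation — does not account for level alarm, particulate in product, selectivity down
(E) agitator failure — level alarm match; particulate in product match; off-color product match; yield down miss; odor noted match; pressure drop low match; selectivity down miss; conversion down match
Every candidate fails on at least one observation.

none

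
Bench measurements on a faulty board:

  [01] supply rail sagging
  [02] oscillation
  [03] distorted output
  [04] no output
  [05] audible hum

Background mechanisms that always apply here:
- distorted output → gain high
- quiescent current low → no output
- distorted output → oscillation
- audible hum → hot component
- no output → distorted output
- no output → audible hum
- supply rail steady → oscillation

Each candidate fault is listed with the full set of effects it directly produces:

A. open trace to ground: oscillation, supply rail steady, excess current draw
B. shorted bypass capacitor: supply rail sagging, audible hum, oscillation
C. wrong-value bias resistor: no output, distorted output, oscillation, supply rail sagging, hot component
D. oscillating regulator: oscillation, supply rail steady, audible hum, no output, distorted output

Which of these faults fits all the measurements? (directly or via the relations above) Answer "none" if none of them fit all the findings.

C

Per-candidate check:
(A) open trace to ground — fails on supply rail sagging, distorted output, no output, audible hum (predicts supply rail steady, not supply rail sagging)
(B) shorted bypass capacitor — supply rail sagging match; oscillation match; distorted output miss; no output miss; audible hum match
(C) wrong-value bias resistor — accounts for every observation (audible hum via no output → audible hum)
(D) oscillating regulator — fails on supply rail sagging (predicts supply rail steady, not supply rail sagging)
(C) is the only candidate with no mismatches.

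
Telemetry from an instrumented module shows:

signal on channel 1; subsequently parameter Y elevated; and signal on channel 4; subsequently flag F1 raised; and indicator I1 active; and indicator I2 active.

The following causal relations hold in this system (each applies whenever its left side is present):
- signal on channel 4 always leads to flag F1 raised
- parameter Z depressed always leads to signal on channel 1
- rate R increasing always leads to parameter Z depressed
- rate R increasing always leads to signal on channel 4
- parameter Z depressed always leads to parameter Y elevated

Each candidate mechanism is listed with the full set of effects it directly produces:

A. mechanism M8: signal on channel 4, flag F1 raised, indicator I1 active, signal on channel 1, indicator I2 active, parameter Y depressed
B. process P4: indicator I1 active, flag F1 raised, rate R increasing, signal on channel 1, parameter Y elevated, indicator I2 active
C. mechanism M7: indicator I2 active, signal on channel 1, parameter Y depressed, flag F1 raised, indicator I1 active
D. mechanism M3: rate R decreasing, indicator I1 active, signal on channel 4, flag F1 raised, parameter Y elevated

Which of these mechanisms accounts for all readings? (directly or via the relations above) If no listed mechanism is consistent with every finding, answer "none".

Testing each hypothesis:
(A) mechanism M8 — fails on parameter Y elevated (predicts parameter Y depressed, not parameter Y elevated)
(B) process P4 — signal on channel 1 match; parameter Y elevated match; signal on channel 4 match (through rate R increasing → signal on channel 4); flag F1 raised match; indicator I1 active match; indicator I2 active match
(C) mechanism M7 — signal on channel 1 match; parameter Y elevated miss; signal on channel 4 miss; flag F1 raised match; indicator I1 active match; indicator I2 active match
(D) mechanism M3 — signal on channel 1 miss; parameter Y elevated match; signal on channel 4 match; flag F1 raised match; indicator I1 active match; indicator I2 active miss
(B) alone accounts for all the evidence.

B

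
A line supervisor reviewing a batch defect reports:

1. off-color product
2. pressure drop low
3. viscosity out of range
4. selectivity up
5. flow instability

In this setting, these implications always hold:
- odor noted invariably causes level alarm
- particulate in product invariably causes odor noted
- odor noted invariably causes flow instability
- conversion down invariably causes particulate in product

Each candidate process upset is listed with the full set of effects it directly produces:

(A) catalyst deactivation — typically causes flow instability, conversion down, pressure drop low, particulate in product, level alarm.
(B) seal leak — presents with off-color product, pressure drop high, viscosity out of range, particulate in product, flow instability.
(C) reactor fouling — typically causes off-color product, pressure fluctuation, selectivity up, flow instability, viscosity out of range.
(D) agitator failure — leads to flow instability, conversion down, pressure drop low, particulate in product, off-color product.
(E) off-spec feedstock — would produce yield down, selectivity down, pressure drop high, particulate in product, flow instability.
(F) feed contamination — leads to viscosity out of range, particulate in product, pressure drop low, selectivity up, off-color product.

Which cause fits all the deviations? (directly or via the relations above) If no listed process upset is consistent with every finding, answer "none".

Checking each candidate against the observations:
(A) catalyst deactivation — off-color product NO; pressure drop low yes; viscosity out of range NO; selectivity up NO; flow instability yes
(B) seal leak — fails on pressure drop low, selectivity up (predicts pressure drop high, not pressure drop low)
(C) reactor fouling — off-color product yes; pressure drop low NO; viscosity out of range yes; selectivity up yes; flow instability yes
(D) agitator failure — does not account for viscosity out of range, selectivity up
(E) off-spec feedstock — fails on off-color product, pressure drop low, viscosity out of range, selectivity up (predicts pressure drop high, not pressure drop low; predicts selectivity down, not selectivity up)
(F) feed contamination — off-color product yes; pressure drop low yes; viscosity out of range yes; selectivity up yes; flow instability yes (by particulate in product → odor noted → flow instability)
(F) alone accounts for all the evidence.

F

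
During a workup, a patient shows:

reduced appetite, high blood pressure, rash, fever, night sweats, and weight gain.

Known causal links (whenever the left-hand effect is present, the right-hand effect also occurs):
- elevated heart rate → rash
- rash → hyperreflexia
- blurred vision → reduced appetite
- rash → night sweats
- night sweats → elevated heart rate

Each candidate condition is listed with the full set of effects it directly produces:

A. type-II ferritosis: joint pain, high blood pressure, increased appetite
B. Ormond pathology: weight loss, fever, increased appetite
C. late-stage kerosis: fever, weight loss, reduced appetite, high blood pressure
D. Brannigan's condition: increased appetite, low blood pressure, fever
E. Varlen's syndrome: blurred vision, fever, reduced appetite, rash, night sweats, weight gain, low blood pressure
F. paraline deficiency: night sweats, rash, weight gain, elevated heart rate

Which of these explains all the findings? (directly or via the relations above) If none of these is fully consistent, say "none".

For each candidate, compare predicted effects to what was observed:
(A) type-II ferritosis — reduced appetite miss; high blood pressure match; rash miss; fever miss; night sweats miss; weight gain miss
(B) Ormond pathology — reduced appetite miss; high blood pressure miss; rash miss; fever match; night sweats miss; weight gain miss
(C) late-stage kerosis — reduced appetite match; high blood pressure match; rash miss; fever match; night sweats miss; weight gain miss
(D) Brannigan's condition — reduced appetite miss; high blood pressure miss; rash miss; fever match; night sweats miss; weight gain miss
(E) Varlen's syndrome — fails on high blood pressure (predicts low blood pressure, not high blood pressure)
(F) paraline deficiency — does not account for reduced appetite, high blood pressure, fever
No candidate is consistent with all observations.

none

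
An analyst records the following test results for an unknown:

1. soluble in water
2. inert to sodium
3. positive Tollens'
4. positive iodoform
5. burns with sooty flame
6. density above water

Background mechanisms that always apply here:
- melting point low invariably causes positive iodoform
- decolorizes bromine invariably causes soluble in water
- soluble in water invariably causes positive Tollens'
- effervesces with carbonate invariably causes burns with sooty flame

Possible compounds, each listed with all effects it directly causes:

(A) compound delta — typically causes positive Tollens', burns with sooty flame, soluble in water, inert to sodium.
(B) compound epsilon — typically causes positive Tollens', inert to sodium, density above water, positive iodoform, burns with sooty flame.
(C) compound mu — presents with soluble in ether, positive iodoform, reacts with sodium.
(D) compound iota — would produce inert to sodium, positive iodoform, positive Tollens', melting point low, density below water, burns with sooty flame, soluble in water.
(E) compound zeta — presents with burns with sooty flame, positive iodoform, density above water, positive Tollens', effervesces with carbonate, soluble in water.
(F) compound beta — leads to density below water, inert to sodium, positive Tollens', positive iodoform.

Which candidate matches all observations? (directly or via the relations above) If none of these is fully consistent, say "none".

none

Testing each hypothesis:
(A) compound delta — does not account for positive iodoform, density above water
(B) compound epsilon — soluble in water ✗; inert to sodium ✓; positive Tollens' ✓; positive iodoform ✓; burns with sooty flame ✓; density above water ✓
(C) compound mu — fails on soluble in water, inert to sodium, positive Tollens', burns with sooty flame, density above water (predicts reacts with sodium, not inert to sodium)
(D) compound iota — soluble in water ✓; inert to sodium ✓; positive Tollens' ✓; positive iodoform ✓; burns with sooty flame ✓; density above water ✗
(E) compound zeta — does not account for inert to sodium
(F) compound beta — fails on soluble in water, burns with sooty flame, density above water (predicts density below water, not density above water)
No candidate is consistent with all observations.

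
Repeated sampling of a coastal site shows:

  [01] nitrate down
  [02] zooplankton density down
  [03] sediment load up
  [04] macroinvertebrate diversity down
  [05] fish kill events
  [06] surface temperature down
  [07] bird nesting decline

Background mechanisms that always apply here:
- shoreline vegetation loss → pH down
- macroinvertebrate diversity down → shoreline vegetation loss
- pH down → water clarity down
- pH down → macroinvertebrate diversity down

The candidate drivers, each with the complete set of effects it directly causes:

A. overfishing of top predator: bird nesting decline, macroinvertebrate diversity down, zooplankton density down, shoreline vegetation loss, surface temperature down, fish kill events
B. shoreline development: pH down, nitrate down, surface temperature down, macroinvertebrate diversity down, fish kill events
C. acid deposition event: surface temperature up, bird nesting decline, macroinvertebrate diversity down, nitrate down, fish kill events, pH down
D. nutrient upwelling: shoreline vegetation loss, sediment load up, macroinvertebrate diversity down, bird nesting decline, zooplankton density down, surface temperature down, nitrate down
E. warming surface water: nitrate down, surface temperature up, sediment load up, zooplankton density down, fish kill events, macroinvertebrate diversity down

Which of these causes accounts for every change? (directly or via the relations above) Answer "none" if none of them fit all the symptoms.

none

Testing each hypothesis:
(A) overfishing of top predator — nitrate down ✗; zooplankton density down ✓; sediment load up ✗; macroinvertebrate diversity down ✓; fish kill events ✓; surface temperature down ✓; bird nesting decline ✓
(B) shoreline development — does not account for zooplankton density down, sediment load up, bird nesting decline
(C) acid deposition event — nitrate down ✓; zooplankton density down ✗; sediment load up ✗; macroinvertebrate diversity down ✓; fish kill events ✓; surface temperature down ✗; bird nesting decline ✓
(D) nutrient upwelling — nitrate down ✓; zooplankton density down ✓; sediment load up ✓; macroinvertebrate diversity down ✓; fish kill events ✗; surface temperature down ✓; bird nesting decline ✓
(E) warming surface water — nitrate down ✓; zooplankton density down ✓; sediment load up ✓; macroinvertebrate diversity down ✓; fish kill events ✓; surface temperature down ✗; bird nesting decline ✗
Every candidate fails on at least one observation.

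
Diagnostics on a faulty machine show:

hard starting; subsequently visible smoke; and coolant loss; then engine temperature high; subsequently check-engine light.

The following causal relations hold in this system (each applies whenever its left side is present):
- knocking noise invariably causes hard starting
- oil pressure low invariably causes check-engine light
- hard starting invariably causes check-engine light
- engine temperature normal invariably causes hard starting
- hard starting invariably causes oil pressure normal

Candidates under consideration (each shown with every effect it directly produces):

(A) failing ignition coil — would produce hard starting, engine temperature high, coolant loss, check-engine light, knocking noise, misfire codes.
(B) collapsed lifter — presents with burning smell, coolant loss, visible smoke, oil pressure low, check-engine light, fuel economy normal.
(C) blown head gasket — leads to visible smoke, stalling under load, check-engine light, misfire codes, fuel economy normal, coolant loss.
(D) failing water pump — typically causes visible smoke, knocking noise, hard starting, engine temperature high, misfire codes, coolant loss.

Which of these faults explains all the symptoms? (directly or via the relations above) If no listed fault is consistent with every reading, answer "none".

D

For each candidate, compare predicted effects to what was observed:
(A) failing ignition coil — hard starting +; visible smoke -; coolant loss +; engine temperature high +; check-engine light +
(B) collapsed lifter — does not account for hard starting, engine temperature high
(C) blown head gasket — does not account for hard starting, engine temperature high
(D) failing water pump — accounts for every observation (check-engine light by hard starting → check-engine light)
(D) alone accounts for all the evidence.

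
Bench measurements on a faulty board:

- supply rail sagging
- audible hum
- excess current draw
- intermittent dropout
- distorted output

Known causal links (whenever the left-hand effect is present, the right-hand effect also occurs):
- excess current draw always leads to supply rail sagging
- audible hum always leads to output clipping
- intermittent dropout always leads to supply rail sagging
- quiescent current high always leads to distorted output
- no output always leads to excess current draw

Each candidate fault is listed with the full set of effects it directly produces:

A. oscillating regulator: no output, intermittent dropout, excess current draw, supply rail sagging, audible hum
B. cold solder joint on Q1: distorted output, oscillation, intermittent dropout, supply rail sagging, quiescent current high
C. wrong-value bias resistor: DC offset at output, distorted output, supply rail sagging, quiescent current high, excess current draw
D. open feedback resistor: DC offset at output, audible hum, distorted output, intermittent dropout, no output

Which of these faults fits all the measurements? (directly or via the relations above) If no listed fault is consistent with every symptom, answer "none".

D

Testing each hypothesis:
(A) oscillating regulator — does not account for distorted output
(B) cold solder joint on Q1 — supply rail sagging yes; audible hum NO; excess current draw NO; intermittent dropout yes; distorted output yes
(C) wrong-value bias resistor — supply rail sagging yes; audible hum NO; excess current draw yes; intermittent dropout NO; distorted output yes
(D) open feedback resistor — accounts for every observation (supply rail sagging by intermittent dropout → supply rail sagging)
(D) alone accounts for all the evidence.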